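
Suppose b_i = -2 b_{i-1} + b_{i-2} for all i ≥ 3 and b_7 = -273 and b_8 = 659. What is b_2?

Rearranging, b_{i-2} = b_i + 2 b_{i-1}.
b_6 = 659 + 2(-273) = 113
b_5 = -273 + 2(113) = -47
b_4 = 113 + 2(-47) = 19
b_3 = -47 + 2(19) = -9
b_2 = 19 + 2(-9) = 1

1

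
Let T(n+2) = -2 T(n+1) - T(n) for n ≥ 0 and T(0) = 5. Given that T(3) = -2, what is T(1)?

Let T(1) = w.
T(2) = -5 - 2w
T(3) = 10 + 3w
So 10 + 3w = -2, giving w = -4.

-4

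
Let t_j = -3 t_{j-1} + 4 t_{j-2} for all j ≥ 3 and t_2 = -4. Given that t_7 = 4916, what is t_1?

2

Let t_1 = w.
t_3 = 12 + 4w
t_4 = -52 - 12w
t_5 = 204 + 52w
t_6 = -820 - 204w
t_7 = 3276 + 820w
So 3276 + 820w = 4916, giving w = 2.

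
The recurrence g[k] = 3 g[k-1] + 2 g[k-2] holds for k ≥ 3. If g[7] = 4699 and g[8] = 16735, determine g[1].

Rearranging, g[k-2] = (g[k] - 3 g[k-1]) / 2.
g[6] = (16735 - 3(4699)) / 2 = 2638/2 = 1319
g[5] = (4699 - 3(1319)) / 2 = 742/2 = 371
g[4] = (1319 - 3(371)) / 2 = 206/2 = 103
g[3] = (371 - 3(103)) / 2 = 62/2 = 31
g[2] = (103 - 3(31)) / 2 = 10/2 = 5
g[1] = (31 - 3(5)) / 2 = 16/2 = 8

8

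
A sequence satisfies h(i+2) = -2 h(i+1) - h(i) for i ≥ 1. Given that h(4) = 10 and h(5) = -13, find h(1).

-1

Rearranging, h(i-2) = -(h(i) + 2 h(i-1)).
h(3) = -(-13 + 2(10)) = -7
h(2) = -(10 + 2(-7)) = 4
h(1) = -(-7 + 2(4)) = -1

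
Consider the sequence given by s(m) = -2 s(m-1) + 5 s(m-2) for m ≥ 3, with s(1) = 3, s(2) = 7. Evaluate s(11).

s(3) = -2*7 + 5*3 = 1
s(4) = -2*1 + 5*7 = 33
s(5) = -2*33 + 5*1 = -61
s(6) = -2*(-61) + 5*33 = 287
s(7) = -2*287 + 5*(-61) = -879
s(8) = -2*(-879) + 5*287 = 3193
s(9) = -2*3193 + 5*(-879) = -10781
s(10) = -2*(-10781) + 5*3193 = 37527
s(11) = -2*37527 + 5*(-10781) = -128959

-128959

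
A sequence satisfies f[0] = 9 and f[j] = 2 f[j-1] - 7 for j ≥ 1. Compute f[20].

2097159

The fixed point is -7/(1 - 2) = 7, so f[j] - 7 = 2(f[j-1] - 7).
Hence f[j] = 2·2^j + 7.
f[20] = 2·2^{20} + 7 = 2·1048576 + 7 = 2097159.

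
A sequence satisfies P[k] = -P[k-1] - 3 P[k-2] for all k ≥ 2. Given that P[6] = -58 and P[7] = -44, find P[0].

Rearranging, P[k-2] = (P[k] + P[k-1]) / -3.
P[5] = (-44 + (-58)) / -3 = -102/-3 = 34
P[4] = (-58 + 34) / -3 = -24/-3 = 8
P[3] = (34 + 8) / -3 = 42/-3 = -14
P[2] = (8 + (-14)) / -3 = -6/-3 = 2
P[1] = (-14 + 2) / -3 = -12/-3 = 4
P[0] = (2 + 4) / -3 = 6/-3 = -2

-2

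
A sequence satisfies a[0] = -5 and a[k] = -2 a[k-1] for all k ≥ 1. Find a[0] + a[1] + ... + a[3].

25

a[1] = -2*(-5) = 10
a[2] = -2*10 = -20
a[3] = -2*(-20) = 40
Sum = (-5) + 10 + (-20) + 40 = 25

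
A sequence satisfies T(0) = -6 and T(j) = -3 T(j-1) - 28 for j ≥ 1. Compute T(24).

282429536474

The fixed point is -28/(1 + 3) = -7, so T(j) + 7 = -3(T(j-1) + 7).
Hence T(j) = 1·(-3)^j - 7.
T(24) = 1·(-3)^{24} - 7 = 1·282429536481 - 7 = 282429536474.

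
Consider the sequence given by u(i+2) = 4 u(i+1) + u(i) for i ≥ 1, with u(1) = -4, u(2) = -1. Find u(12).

-3426369

u(3) = 4*(-1) + (-4) = -8
u(4) = 4*(-8) + (-1) = -33
u(5) = 4*(-33) + (-8) = -140
u(6) = 4*(-140) + (-33) = -593
u(7) = 4*(-593) + (-140) = -2512
u(8) = 4*(-2512) + (-593) = -10641
u(9) = 4*(-10641) + (-2512) = -45076
u(10) = 4*(-45076) + (-10641) = -190945
u(11) = 4*(-190945) + (-45076) = -808856
u(12) = 4*(-808856) + (-190945) = -3426369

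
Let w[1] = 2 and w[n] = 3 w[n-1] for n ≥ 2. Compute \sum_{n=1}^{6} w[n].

728

w[2] = 3*2 = 6
w[3] = 3*6 = 18
w[4] = 3*18 = 54
w[5] = 3*54 = 162
w[6] = 3*162 = 486
Sum = 2 + 6 + 18 + 54 + 162 + 486 = 728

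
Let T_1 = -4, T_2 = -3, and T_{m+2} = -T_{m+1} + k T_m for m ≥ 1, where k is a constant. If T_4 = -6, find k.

T_3 = 3 - 4k
T_4 = -3 + k
So -3 + k = -6, giving k = -3.

-3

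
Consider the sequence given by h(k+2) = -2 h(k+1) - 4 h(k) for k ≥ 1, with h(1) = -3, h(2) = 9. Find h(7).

h(3) = -2(9) - 4(-3) = -6
h(4) = -2(-6) - 4(9) = -24
h(5) = -2(-24) - 4(-6) = 72
h(6) = -2(72) - 4(-24) = -48
h(7) = -2(-48) - 4(72) = -192

-192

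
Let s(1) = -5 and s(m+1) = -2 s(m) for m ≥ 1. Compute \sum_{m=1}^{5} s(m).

-55

s(2) = -2*(-5) = 10
s(3) = -2*10 = -20
s(4) = -2*(-20) = 40
s(5) = -2*40 = -80
Sum = (-5) + 10 + (-20) + 40 + (-80) = -55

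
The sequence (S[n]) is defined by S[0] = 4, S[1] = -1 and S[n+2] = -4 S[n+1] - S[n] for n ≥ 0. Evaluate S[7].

S[2] = -4*(-1) - 4 = 0
S[3] = -4*0 - (-1) = 1
S[4] = -4*1 - 0 = -4
S[5] = -4*(-4) - 1 = 15
S[6] = -4*15 - (-4) = -56
S[7] = -4*(-56) - 15 = 209

209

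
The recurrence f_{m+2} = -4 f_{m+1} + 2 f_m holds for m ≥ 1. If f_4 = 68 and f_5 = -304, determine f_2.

2

Rearranging, f_{m-2} = (f_m + 4 f_{m-1}) / 2.
f_3 = (-304 + 4(68)) / 2 = -32/2 = -16
f_2 = (68 + 4(-16)) / 2 = 4/2 = 2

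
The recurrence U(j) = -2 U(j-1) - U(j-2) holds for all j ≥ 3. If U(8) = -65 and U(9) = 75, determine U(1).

Rearranging, U(j-2) = -(U(j) + 2 U(j-1)).
U(7) = -(75 + 2·(-65)) = 55
U(6) = -(-65 + 2·55) = -45
U(5) = -(55 + 2·(-45)) = 35
U(4) = -(-45 + 2·35) = -25
U(3) = -(35 + 2·(-25)) = 15
U(2) = -(-25 + 2·15) = -5
U(1) = -(15 + 2·(-5)) = -5

-5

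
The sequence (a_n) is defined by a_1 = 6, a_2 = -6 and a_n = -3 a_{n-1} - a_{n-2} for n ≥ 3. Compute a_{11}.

a_3 = -3*(-6) - 6 = 12
a_4 = -3*12 - (-6) = -30
a_5 = -3*(-30) - 12 = 78
a_6 = -3*78 - (-30) = -204
a_7 = -3*(-204) - 78 = 534
a_8 = -3*534 - (-204) = -1398
a_9 = -3*(-1398) - 534 = 3660
a_{10} = -3*3660 - (-1398) = -9582
a_{11} = -3*(-9582) - 3660 = 25086

25086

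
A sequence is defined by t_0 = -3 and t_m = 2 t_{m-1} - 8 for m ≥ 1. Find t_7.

-1400

t_1 = 2*(-3) - 8 = -14
t_2 = 2*(-14) - 8 = -36
t_3 = 2*(-36) - 8 = -80
t_4 = 2*(-80) - 8 = -168
t_5 = 2*(-168) - 8 = -344
t_6 = 2*(-344) - 8 = -696
t_7 = 2*(-696) - 8 = -1400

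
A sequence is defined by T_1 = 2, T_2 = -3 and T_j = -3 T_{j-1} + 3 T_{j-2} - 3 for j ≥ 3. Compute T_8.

-9723

T_3 = -3·(-3) + 3·2 - 3 = 12
T_4 = -3·12 + 3·(-3) - 3 = -48
T_5 = -3·(-48) + 3·12 - 3 = 177
T_6 = -3·177 + 3·(-48) - 3 = -678
T_7 = -3·(-678) + 3·177 - 3 = 2562
T_8 = -3·2562 + 3·(-678) - 3 = -9723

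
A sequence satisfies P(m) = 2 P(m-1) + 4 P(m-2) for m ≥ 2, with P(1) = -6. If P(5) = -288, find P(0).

Let P(0) = v.
P(2) = -12 + 4v
P(3) = -48 + 8v
P(4) = -144 + 32v
P(5) = -480 + 96v
So -480 + 96v = -288, giving v = 2.

2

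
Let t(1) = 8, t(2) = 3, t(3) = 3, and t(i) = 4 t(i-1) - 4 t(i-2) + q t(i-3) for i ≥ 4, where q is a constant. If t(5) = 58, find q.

t(4) = 8q
t(5) = -12 + 35q
So -12 + 35q = 58, giving q = 2.

2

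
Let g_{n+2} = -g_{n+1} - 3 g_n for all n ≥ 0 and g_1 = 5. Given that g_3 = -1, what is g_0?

3

Let g_0 = x.
g_2 = -5 - 3x
g_3 = -10 + 3x
So -10 + 3x = -1, giving x = 3.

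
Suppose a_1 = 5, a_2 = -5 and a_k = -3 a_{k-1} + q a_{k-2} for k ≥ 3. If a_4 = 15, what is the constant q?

-3

a_3 = 15 + 5q
a_4 = -45 - 20q
So -45 - 20q = 15, giving q = -3.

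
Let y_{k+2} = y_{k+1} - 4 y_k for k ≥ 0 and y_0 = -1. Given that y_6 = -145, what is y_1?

-5

Let y_1 = w.
y_2 = 4 + w
y_3 = 4 - 3w
y_4 = -12 - 7w
y_5 = -28 + 5w
y_6 = 20 + 33w
So 20 + 33w = -145, giving w = -5.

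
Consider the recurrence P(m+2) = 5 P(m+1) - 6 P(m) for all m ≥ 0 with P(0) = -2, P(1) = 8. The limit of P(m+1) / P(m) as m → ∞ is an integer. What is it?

The characteristic equation is r^2 - 5r + 6 = 0, which factors as (r - 3)(r - 2) = 0.
So the roots are 3 and 2. Since |3| > |2| and the coefficient of 3^m is non-zero, the ratio tends to 3.

3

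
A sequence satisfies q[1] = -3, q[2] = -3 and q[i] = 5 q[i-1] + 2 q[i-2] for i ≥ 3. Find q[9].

q[3] = 5(-3) + 2(-3) = -21
q[4] = 5(-21) + 2(-3) = -111
q[5] = 5(-111) + 2(-21) = -597
q[6] = 5(-597) + 2(-111) = -3207
q[7] = 5(-3207) + 2(-597) = -17229
q[8] = 5(-17229) + 2(-3207) = -92559
q[9] = 5(-92559) + 2(-17229) = -497253

-497253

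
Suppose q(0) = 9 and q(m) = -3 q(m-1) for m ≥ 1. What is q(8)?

q(1) = -3(9) = -27
q(2) = -3(-27) = 81
q(3) = -3(81) = -243
q(4) = -3(-243) = 729
q(5) = -3(729) = -2187
q(6) = -3(-2187) = 6561
q(7) = -3(6561) = -19683
q(8) = -3(-19683) = 59049

59049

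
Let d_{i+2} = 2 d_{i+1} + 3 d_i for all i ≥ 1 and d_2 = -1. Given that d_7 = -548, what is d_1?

-2

Let d_1 = x.
d_3 = -2 + 3x
d_4 = -7 + 6x
d_5 = -20 + 21x
d_6 = -61 + 60x
d_7 = -182 + 183x
So -182 + 183x = -548, giving x = -2.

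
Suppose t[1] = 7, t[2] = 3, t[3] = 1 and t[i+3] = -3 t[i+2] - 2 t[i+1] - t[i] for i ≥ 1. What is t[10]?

t[4] = -3*1 - 2*3 - 7 = -16
t[5] = -3*(-16) - 2*1 - 3 = 43
t[6] = -3*43 - 2*(-16) - 1 = -98
t[7] = -3*(-98) - 2*43 - (-16) = 224
t[8] = -3*224 - 2*(-98) - 43 = -519
t[9] = -3*(-519) - 2*224 - (-98) = 1207
t[10] = -3*1207 - 2*(-519) - 224 = -2807

-2807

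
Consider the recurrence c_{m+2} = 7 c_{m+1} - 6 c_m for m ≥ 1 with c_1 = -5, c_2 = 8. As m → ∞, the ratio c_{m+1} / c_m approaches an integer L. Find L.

The characteristic equation is r^2 - 7r + 6 = 0, which factors as (r - 6)(r - 1) = 0.
So the roots are 6 and 1. Since |6| > |1| and the coefficient of 6^m is non-zero, the ratio tends to 6.

6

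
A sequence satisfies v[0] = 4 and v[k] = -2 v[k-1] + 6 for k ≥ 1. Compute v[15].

The fixed point is 6/(1 + 2) = 2, so v[k] - 2 = -2(v[k-1] - 2).
Hence v[k] = 2·(-2)^k + 2.
v[15] = 2·(-2)^{15} + 2 = 2·-32768 + 2 = -65534.

-65534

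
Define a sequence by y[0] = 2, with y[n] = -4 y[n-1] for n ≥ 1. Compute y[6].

y[1] = -4·2 = -8
y[2] = -4·(-8) = 32
y[3] = -4·32 = -128
y[4] = -4·(-128) = 512
y[5] = -4·512 = -2048
y[6] = -4·(-2048) = 8192

8192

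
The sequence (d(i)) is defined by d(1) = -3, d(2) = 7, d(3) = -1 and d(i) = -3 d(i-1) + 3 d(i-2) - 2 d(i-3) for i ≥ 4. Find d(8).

d(4) = -3·(-1) + 3·7 - 2·(-3) = 30
d(5) = -3·30 + 3·(-1) - 2·7 = -107
d(6) = -3·(-107) + 3·30 - 2·(-1) = 413
d(7) = -3·413 + 3·(-107) - 2·30 = -1620
d(8) = -3·(-1620) + 3·413 - 2·(-107) = 6313

6313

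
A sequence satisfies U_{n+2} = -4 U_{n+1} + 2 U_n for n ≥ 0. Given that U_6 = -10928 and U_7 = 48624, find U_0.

Rearranging, U_{n-2} = (U_n + 4 U_{n-1}) / 2.
U_5 = (48624 + 4*(-10928)) / 2 = 4912/2 = 2456
U_4 = (-10928 + 4*2456) / 2 = -1104/2 = -552
U_3 = (2456 + 4*(-552)) / 2 = 248/2 = 124
U_2 = (-552 + 4*124) / 2 = -56/2 = -28
U_1 = (124 + 4*(-28)) / 2 = 12/2 = 6
U_0 = (-28 + 4*6) / 2 = -4/2 = -2

-2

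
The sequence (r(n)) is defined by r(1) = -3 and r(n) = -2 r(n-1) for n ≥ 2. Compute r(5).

r(2) = -2(-3) = 6
r(3) = -2(6) = -12
r(4) = -2(-12) = 24
r(5) = -2(24) = -48

-48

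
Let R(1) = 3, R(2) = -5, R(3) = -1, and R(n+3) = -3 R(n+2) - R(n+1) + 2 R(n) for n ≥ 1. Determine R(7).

-332

R(4) = -3·(-1) - (-5) + 2·3 = 14
R(5) = -3·14 - (-1) + 2·(-5) = -51
R(6) = -3·(-51) - 14 + 2·(-1) = 137
R(7) = -3·137 - (-51) + 2·14 = -332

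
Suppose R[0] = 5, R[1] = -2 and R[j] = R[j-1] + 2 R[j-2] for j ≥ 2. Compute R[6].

R[2] = (-2) + 2·5 = 8
R[3] = 8 + 2·(-2) = 4
R[4] = 4 + 2·8 = 20
R[5] = 20 + 2·4 = 28
R[6] = 28 + 2·20 = 68

68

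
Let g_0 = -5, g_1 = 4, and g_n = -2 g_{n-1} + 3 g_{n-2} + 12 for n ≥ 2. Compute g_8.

-9821

g_2 = -2*4 + 3*(-5) + 12 = -11
g_3 = -2*(-11) + 3*4 + 12 = 46
g_4 = -2*46 + 3*(-11) + 12 = -113
g_5 = -2*(-113) + 3*46 + 12 = 376
g_6 = -2*376 + 3*(-113) + 12 = -1079
g_7 = -2*(-1079) + 3*376 + 12 = 3298
g_8 = -2*3298 + 3*(-1079) + 12 = -9821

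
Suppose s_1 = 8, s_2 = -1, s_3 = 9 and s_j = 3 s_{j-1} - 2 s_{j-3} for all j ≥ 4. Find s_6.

87

s_4 = 3·9 - 2·8 = 11
s_5 = 3·11 - 2·(-1) = 35
s_6 = 3·35 - 2·9 = 87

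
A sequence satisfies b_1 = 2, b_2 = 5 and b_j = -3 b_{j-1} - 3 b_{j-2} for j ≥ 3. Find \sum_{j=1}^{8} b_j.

b_3 = -3(5) - 3(2) = -21
b_4 = -3(-21) - 3(5) = 48
b_5 = -3(48) - 3(-21) = -81
b_6 = -3(-81) - 3(48) = 99
b_7 = -3(99) - 3(-81) = -54
b_8 = -3(-54) - 3(99) = -135
Sum = 2 + 5 + (-21) + 48 + (-81) + 99 + (-54) + (-135) = -137

-137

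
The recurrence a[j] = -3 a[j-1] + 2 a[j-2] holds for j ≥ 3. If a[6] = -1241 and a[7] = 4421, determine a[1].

Rearranging, a[j-2] = (a[j] + 3 a[j-1]) / 2.
a[5] = (4421 + 3(-1241)) / 2 = 698/2 = 349
a[4] = (-1241 + 3(349)) / 2 = -194/2 = -97
a[3] = (349 + 3(-97)) / 2 = 58/2 = 29
a[2] = (-97 + 3(29)) / 2 = -10/2 = -5
a[1] = (29 + 3(-5)) / 2 = 14/2 = 7

7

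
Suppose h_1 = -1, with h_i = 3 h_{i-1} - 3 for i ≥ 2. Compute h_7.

h_2 = 3·(-1) - 3 = -6
h_3 = 3·(-6) - 3 = -21
h_4 = 3·(-21) - 3 = -66
h_5 = 3·(-66) - 3 = -201
h_6 = 3·(-201) - 3 = -606
h_7 = 3·(-606) - 3 = -1821

-1821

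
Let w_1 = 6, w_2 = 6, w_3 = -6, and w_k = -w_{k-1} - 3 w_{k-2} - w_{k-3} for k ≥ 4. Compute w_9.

w_4 = -(-6) - 3(6) - 6 = -18
w_5 = -(-18) - 3(-6) - 6 = 30
w_6 = -30 - 3(-18) - (-6) = 30
w_7 = -30 - 3(30) - (-18) = -102
w_8 = -(-102) - 3(30) - 30 = -18
w_9 = -(-18) - 3(-102) - 30 = 294

294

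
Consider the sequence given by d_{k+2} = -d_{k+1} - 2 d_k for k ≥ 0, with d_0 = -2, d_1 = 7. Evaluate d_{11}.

205

d_2 = -7 - 2(-2) = -3
d_3 = -(-3) - 2(7) = -11
d_4 = -(-11) - 2(-3) = 17
d_5 = -17 - 2(-11) = 5
d_6 = -5 - 2(17) = -39
d_7 = -(-39) - 2(5) = 29
d_8 = -29 - 2(-39) = 49
d_9 = -49 - 2(29) = -107
d_{10} = -(-107) - 2(49) = 9
d_{11} = -9 - 2(-107) = 205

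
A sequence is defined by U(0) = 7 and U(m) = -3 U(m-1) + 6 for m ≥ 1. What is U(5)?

-1335

U(1) = -3(7) + 6 = -15
U(2) = -3(-15) + 6 = 51
U(3) = -3(51) + 6 = -147
U(4) = -3(-147) + 6 = 447
U(5) = -3(447) + 6 = -1335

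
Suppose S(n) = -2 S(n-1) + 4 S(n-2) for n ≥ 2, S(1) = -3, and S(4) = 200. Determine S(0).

Let S(0) = w.
S(2) = 6 + 4w
S(3) = -24 - 8w
S(4) = 72 + 32w
So 72 + 32w = 200, giving w = 4.

4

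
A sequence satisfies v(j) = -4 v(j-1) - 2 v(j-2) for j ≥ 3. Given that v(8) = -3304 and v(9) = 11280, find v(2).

-7

Rearranging, v(j-2) = (v(j) + 4 v(j-1)) / -2.
v(7) = (11280 + 4*(-3304)) / -2 = -1936/-2 = 968
v(6) = (-3304 + 4*968) / -2 = 568/-2 = -284
v(5) = (968 + 4*(-284)) / -2 = -168/-2 = 84
v(4) = (-284 + 4*84) / -2 = 52/-2 = -26
v(3) = (84 + 4*(-26)) / -2 = -20/-2 = 10
v(2) = (-26 + 4*10) / -2 = 14/-2 = -7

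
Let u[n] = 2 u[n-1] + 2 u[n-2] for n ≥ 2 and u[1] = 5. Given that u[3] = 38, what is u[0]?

Let u[0] = z.
u[2] = 10 + 2z
u[3] = 30 + 4z
So 30 + 4z = 38, giving z = 2.

2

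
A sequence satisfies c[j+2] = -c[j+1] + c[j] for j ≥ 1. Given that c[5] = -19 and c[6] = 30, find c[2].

Rearranging, c[j-2] = c[j] + c[j-1].
c[4] = 30 + (-19) = 11
c[3] = -19 + 11 = -8
c[2] = 11 + (-8) = 3

3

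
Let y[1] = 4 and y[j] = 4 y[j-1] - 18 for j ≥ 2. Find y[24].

The fixed point is -18/(1 - 4) = 6, so y[j] - 6 = 4(y[j-1] - 6).
Hence y[j] = -2·4^{j-1} + 6.
y[24] = -2·4^{23} + 6 = -2·70368744177664 + 6 = -140737488355322.

-140737488355322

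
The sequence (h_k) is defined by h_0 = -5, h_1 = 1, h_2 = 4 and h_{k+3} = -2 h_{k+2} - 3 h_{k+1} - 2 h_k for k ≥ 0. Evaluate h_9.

43

h_3 = -2·4 - 3·1 - 2·(-5) = -1
h_4 = -2·(-1) - 3·4 - 2·1 = -12
h_5 = -2·(-12) - 3·(-1) - 2·4 = 19
h_6 = -2·19 - 3·(-12) - 2·(-1) = 0
h_7 = -2·0 - 3·19 - 2·(-12) = -33
h_8 = -2·(-33) - 3·0 - 2·19 = 28
h_9 = -2·28 - 3·(-33) - 2·0 = 43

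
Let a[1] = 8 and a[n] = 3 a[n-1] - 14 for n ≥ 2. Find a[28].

7625597484994

The fixed point is -14/(1 - 3) = 7, so a[n] - 7 = 3(a[n-1] - 7).
Hence a[n] = 1·3^{n-1} + 7.
a[28] = 1·3^{27} + 7 = 1·7625597484987 + 7 = 7625597484994.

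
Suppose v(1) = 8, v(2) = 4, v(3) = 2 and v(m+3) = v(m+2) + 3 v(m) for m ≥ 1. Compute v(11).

v(4) = 2 + 3·8 = 26
v(5) = 26 + 3·4 = 38
v(6) = 38 + 3·2 = 44
v(7) = 44 + 3·26 = 122
v(8) = 122 + 3·38 = 236
v(9) = 236 + 3·44 = 368
v(10) = 368 + 3·122 = 734
v(11) = 734 + 3·236 = 1442

1442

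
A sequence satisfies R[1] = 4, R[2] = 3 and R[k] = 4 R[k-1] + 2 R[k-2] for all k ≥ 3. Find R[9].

R[3] = 4(3) + 2(4) = 20
R[4] = 4(20) + 2(3) = 86
R[5] = 4(86) + 2(20) = 384
R[6] = 4(384) + 2(86) = 1708
R[7] = 4(1708) + 2(384) = 7600
R[8] = 4(7600) + 2(1708) = 33816
R[9] = 4(33816) + 2(7600) = 150464

150464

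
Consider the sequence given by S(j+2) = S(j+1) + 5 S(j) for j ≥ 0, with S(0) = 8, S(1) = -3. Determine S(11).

194777

S(2) = (-3) + 5·8 = 37
S(3) = 37 + 5·(-3) = 22
S(4) = 22 + 5·37 = 207
S(5) = 207 + 5·22 = 317
S(6) = 317 + 5·207 = 1352
S(7) = 1352 + 5·317 = 2937
S(8) = 2937 + 5·1352 = 9697
S(9) = 9697 + 5·2937 = 24382
S(10) = 24382 + 5·9697 = 72867
S(11) = 72867 + 5·24382 = 194777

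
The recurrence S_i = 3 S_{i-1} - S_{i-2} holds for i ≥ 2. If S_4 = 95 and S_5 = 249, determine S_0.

Rearranging, S_{i-2} = -(S_i - 3 S_{i-1}).
S_3 = -(249 - 3·95) = 36
S_2 = -(95 - 3·36) = 13
S_1 = -(36 - 3·13) = 3
S_0 = -(13 - 3·3) = -4

-4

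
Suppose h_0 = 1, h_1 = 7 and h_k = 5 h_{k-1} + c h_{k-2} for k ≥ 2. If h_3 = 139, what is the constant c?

h_2 = 35 + c
h_3 = 175 + 12c
So 175 + 12c = 139, giving c = -3.

-3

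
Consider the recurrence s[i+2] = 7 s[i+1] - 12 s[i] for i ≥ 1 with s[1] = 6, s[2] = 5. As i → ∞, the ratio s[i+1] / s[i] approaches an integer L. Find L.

The characteristic equation is r^2 - 7r + 12 = 0, which factors as (r - 4)(r - 3) = 0.
So the roots are 4 and 3. Since |4| > |3| and the coefficient of 4^i is non-zero, the ratio tends to 4.

4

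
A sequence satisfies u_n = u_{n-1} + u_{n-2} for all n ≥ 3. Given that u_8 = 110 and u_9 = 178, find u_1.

4

Rearranging, u_{n-2} = u_n - u_{n-1}.
u_7 = 178 - 110 = 68
u_6 = 110 - 68 = 42
u_5 = 68 - 42 = 26
u_4 = 42 - 26 = 16
u_3 = 26 - 16 = 10
u_2 = 16 - 10 = 6
u_1 = 10 - 6 = 4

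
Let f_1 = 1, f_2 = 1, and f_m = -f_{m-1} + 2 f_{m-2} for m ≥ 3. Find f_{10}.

f_3 = -1 + 2(1) = 1
f_4 = -1 + 2(1) = 1
f_5 = -1 + 2(1) = 1
f_6 = -1 + 2(1) = 1
f_7 = -1 + 2(1) = 1
f_8 = -1 + 2(1) = 1
f_9 = -1 + 2(1) = 1
f_{10} = -1 + 2(1) = 1

1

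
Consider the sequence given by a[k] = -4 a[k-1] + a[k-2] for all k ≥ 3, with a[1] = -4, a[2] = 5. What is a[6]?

1813

a[3] = -4*5 + (-4) = -24
a[4] = -4*(-24) + 5 = 101
a[5] = -4*101 + (-24) = -428
a[6] = -4*(-428) + 101 = 1813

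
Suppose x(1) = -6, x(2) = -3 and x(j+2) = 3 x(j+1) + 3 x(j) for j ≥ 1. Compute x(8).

x(3) = 3(-3) + 3(-6) = -27
x(4) = 3(-27) + 3(-3) = -90
x(5) = 3(-90) + 3(-27) = -351
x(6) = 3(-351) + 3(-90) = -1323
x(7) = 3(-1323) + 3(-351) = -5022
x(8) = 3(-5022) + 3(-1323) = -19035

-19035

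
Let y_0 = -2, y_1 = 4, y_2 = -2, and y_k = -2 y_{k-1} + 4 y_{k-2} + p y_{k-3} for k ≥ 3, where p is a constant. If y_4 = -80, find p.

y_3 = 20 - 2p
y_4 = -48 + 8p
So -48 + 8p = -80, giving p = -4.

-4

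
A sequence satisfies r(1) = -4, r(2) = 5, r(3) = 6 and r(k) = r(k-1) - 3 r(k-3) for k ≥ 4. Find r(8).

r(4) = 6 - 3·(-4) = 18
r(5) = 18 - 3·5 = 3
r(6) = 3 - 3·6 = -15
r(7) = (-15) - 3·18 = -69
r(8) = (-69) - 3·3 = -78

-78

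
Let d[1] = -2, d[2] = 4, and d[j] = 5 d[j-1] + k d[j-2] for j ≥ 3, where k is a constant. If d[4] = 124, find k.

d[3] = 20 - 2k
d[4] = 100 - 6k
So 100 - 6k = 124, giving k = -4.

-4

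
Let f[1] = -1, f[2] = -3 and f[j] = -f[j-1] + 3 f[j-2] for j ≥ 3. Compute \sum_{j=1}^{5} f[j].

f[3] = -(-3) + 3(-1) = 0
f[4] = -0 + 3(-3) = -9
f[5] = -(-9) + 3(0) = 9
Sum = (-1) + (-3) + 0 + (-9) + 9 = -4

-4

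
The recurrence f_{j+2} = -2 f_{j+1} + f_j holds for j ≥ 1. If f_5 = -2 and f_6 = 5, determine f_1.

Rearranging, f_{j-2} = f_j + 2 f_{j-1}.
f_4 = 5 + 2·(-2) = 1
f_3 = -2 + 2·1 = 0
f_2 = 1 + 2·0 = 1
f_1 = 0 + 2·1 = 2

2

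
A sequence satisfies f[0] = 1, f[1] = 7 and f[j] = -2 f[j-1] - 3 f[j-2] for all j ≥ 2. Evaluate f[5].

f[2] = -2(7) - 3(1) = -17
f[3] = -2(-17) - 3(7) = 13
f[4] = -2(13) - 3(-17) = 25
f[5] = -2(25) - 3(13) = -89

-89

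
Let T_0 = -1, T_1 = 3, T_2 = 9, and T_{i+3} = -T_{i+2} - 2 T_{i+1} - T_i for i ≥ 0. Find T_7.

T_3 = -9 - 2(3) - (-1) = -14
T_4 = -(-14) - 2(9) - 3 = -7
T_5 = -(-7) - 2(-14) - 9 = 26
T_6 = -26 - 2(-7) - (-14) = 2
T_7 = -2 - 2(26) - (-7) = -47

-47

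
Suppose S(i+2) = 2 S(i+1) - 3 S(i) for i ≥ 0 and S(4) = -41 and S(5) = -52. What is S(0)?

Rearranging, S(i-2) = (S(i) - 2 S(i-1)) / -3.
S(3) = (-52 - 2·(-41)) / -3 = 30/-3 = -10
S(2) = (-41 - 2·(-10)) / -3 = -21/-3 = 7
S(1) = (-10 - 2·7) / -3 = -24/-3 = 8
S(0) = (7 - 2·8) / -3 = -9/-3 = 3

3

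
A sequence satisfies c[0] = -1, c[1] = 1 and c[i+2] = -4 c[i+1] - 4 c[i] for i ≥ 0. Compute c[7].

c[2] = -4·1 - 4·(-1) = 0
c[3] = -4·0 - 4·1 = -4
c[4] = -4·(-4) - 4·0 = 16
c[5] = -4·16 - 4·(-4) = -48
c[6] = -4·(-48) - 4·16 = 128
c[7] = -4·128 - 4·(-48) = -320

-320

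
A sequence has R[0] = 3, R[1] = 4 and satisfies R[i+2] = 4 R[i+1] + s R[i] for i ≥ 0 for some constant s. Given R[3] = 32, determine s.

R[2] = 16 + 3s
R[3] = 64 + 16s
So 64 + 16s = 32, giving s = -2.

-2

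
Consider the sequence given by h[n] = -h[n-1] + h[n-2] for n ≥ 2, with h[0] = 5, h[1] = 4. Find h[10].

-50

h[2] = -4 + 5 = 1
h[3] = -1 + 4 = 3
h[4] = -3 + 1 = -2
h[5] = -(-2) + 3 = 5
h[6] = -5 + (-2) = -7
h[7] = -(-7) + 5 = 12
h[8] = -12 + (-7) = -19
h[9] = -(-19) + 12 = 31
h[10] = -31 + (-19) = -50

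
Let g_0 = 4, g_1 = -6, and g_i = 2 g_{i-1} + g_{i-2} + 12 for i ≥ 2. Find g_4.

g_2 = 2(-6) + 4 + 12 = 4
g_3 = 2(4) + (-6) + 12 = 14
g_4 = 2(14) + 4 + 12 = 44

44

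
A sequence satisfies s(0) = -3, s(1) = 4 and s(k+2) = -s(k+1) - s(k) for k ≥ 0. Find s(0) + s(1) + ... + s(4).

s(2) = -4 - (-3) = -1
s(3) = -(-1) - 4 = -3
s(4) = -(-3) - (-1) = 4
Sum = (-3) + 4 + (-1) + (-3) + 4 = 1

1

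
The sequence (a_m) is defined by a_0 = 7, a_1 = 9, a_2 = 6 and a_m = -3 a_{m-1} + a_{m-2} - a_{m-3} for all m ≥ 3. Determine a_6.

a_3 = -3·6 + 9 - 7 = -16
a_4 = -3·(-16) + 6 - 9 = 45
a_5 = -3·45 + (-16) - 6 = -157
a_6 = -3·(-157) + 45 - (-16) = 532

532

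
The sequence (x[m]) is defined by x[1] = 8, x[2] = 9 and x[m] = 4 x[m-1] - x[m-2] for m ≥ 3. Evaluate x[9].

x[3] = 4·9 - 8 = 28
x[4] = 4·28 - 9 = 103
x[5] = 4·103 - 28 = 384
x[6] = 4·384 - 103 = 1433
x[7] = 4·1433 - 384 = 5348
x[8] = 4·5348 - 1433 = 19959
x[9] = 4·19959 - 5348 = 74488

74488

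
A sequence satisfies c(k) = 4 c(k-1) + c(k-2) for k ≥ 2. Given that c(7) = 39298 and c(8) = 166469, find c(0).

Rearranging, c(k-2) = c(k) - 4 c(k-1).
c(6) = 166469 - 4*39298 = 9277
c(5) = 39298 - 4*9277 = 2190
c(4) = 9277 - 4*2190 = 517
c(3) = 2190 - 4*517 = 122
c(2) = 517 - 4*122 = 29
c(1) = 122 - 4*29 = 6
c(0) = 29 - 4*6 = 5

5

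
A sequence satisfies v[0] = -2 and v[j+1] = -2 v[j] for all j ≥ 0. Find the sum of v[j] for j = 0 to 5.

42

v[1] = -2·(-2) = 4
v[2] = -2·4 = -8
v[3] = -2·(-8) = 16
v[4] = -2·16 = -32
v[5] = -2·(-32) = 64
Sum = (-2) + 4 + (-8) + 16 + (-32) + 64 = 42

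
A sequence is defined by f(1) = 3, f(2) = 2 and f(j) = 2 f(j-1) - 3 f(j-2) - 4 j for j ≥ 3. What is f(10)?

-806

f(3) = 2·2 - 3·3 - 12 = -17
f(4) = 2·(-17) - 3·2 - 16 = -56
f(5) = 2·(-56) - 3·(-17) - 20 = -81
f(6) = 2·(-81) - 3·(-56) - 24 = -18
f(7) = 2·(-18) - 3·(-81) - 28 = 179
f(8) = 2·179 - 3·(-18) - 32 = 380
f(9) = 2·380 - 3·179 - 36 = 187
f(10) = 2·187 - 3·380 - 40 = -806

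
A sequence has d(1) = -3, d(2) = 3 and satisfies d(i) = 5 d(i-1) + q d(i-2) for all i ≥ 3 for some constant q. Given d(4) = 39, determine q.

d(3) = 15 - 3q
d(4) = 75 - 12q
So 75 - 12q = 39, giving q = 3.

3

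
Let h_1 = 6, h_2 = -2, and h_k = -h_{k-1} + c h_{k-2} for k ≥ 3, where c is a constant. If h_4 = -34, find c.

4

h_3 = 2 + 6c
h_4 = -2 - 8c
So -2 - 8c = -34, giving c = 4.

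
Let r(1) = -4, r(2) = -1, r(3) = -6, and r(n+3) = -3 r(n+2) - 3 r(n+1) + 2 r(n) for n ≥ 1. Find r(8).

-223

r(4) = -3·(-6) - 3·(-1) + 2·(-4) = 13
r(5) = -3·13 - 3·(-6) + 2·(-1) = -23
r(6) = -3·(-23) - 3·13 + 2·(-6) = 18
r(7) = -3·18 - 3·(-23) + 2·13 = 41
r(8) = -3·41 - 3·18 + 2·(-23) = -223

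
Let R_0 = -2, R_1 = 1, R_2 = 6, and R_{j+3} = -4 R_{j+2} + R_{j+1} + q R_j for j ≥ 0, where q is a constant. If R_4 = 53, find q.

-5

R_3 = -23 - 2q
R_4 = 98 + 9q
So 98 + 9q = 53, giving q = -5.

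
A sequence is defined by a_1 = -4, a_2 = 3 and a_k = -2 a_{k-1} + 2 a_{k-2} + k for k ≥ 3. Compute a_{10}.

12728

a_3 = -2*3 + 2*(-4) + 3 = -11
a_4 = -2*(-11) + 2*3 + 4 = 32
a_5 = -2*32 + 2*(-11) + 5 = -81
a_6 = -2*(-81) + 2*32 + 6 = 232
a_7 = -2*232 + 2*(-81) + 7 = -619
a_8 = -2*(-619) + 2*232 + 8 = 1710
a_9 = -2*1710 + 2*(-619) + 9 = -4649
a_{10} = -2*(-4649) + 2*1710 + 10 = 12728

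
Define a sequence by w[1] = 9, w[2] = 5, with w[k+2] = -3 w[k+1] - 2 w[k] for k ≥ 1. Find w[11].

-14313

w[3] = -3*5 - 2*9 = -33
w[4] = -3*(-33) - 2*5 = 89
w[5] = -3*89 - 2*(-33) = -201
w[6] = -3*(-201) - 2*89 = 425
w[7] = -3*425 - 2*(-201) = -873
w[8] = -3*(-873) - 2*425 = 1769
w[9] = -3*1769 - 2*(-873) = -3561
w[10] = -3*(-3561) - 2*1769 = 7145
w[11] = -3*7145 - 2*(-3561) = -14313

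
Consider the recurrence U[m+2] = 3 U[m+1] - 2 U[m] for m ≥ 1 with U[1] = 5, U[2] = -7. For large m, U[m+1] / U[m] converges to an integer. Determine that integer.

2

The characteristic equation is r^2 - 3r + 2 = 0, which factors as (r - 2)(r - 1) = 0.
So the roots are 2 and 1. Since |2| > |1| and the coefficient of 2^m is non-zero, the ratio tends to 2.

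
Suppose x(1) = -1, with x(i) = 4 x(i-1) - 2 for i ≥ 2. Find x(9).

x(2) = 4·(-1) - 2 = -6
x(3) = 4·(-6) - 2 = -26
x(4) = 4·(-26) - 2 = -106
x(5) = 4·(-106) - 2 = -426
x(6) = 4·(-426) - 2 = -1706
x(7) = 4·(-1706) - 2 = -6826
x(8) = 4·(-6826) - 2 = -27306
x(9) = 4·(-27306) - 2 = -109226

-109226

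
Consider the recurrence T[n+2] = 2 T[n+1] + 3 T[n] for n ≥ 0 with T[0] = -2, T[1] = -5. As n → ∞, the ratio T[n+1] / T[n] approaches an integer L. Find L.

The characteristic equation is r^2 - 2r - 3 = 0, which factors as (r - 3)(r + 1) = 0.
So the roots are 3 and -1. Since |3| > |-1| and the coefficient of 3^n is non-zero, the ratio tends to 3.

3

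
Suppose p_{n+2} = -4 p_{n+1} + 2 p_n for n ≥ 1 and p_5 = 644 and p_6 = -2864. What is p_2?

Rearranging, p_{n-2} = (p_n + 4 p_{n-1}) / 2.
p_4 = (-2864 + 4(644)) / 2 = -288/2 = -144
p_3 = (644 + 4(-144)) / 2 = 68/2 = 34
p_2 = (-144 + 4(34)) / 2 = -8/2 = -4

-4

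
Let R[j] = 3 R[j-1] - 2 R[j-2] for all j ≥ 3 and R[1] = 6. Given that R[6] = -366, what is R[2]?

Let R[2] = z.
R[3] = -12 + 3z
R[4] = -36 + 7z
R[5] = -84 + 15z
R[6] = -180 + 31z
So -180 + 31z = -366, giving z = -6.

-6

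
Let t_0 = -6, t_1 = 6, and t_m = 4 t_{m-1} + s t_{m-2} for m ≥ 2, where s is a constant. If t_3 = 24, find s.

t_2 = 24 - 6s
t_3 = 96 - 18s
So 96 - 18s = 24, giving s = 4.

4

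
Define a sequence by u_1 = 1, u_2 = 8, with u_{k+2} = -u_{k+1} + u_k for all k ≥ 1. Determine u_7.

-59

u_3 = -8 + 1 = -7
u_4 = -(-7) + 8 = 15
u_5 = -15 + (-7) = -22
u_6 = -(-22) + 15 = 37
u_7 = -37 + (-22) = -59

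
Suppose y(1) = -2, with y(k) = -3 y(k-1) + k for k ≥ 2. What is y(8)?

y(2) = -3(-2) + 2 = 8
y(3) = -3(8) + 3 = -21
y(4) = -3(-21) + 4 = 67
y(5) = -3(67) + 5 = -196
y(6) = -3(-196) + 6 = 594
y(7) = -3(594) + 7 = -1775
y(8) = -3(-1775) + 8 = 5333

5333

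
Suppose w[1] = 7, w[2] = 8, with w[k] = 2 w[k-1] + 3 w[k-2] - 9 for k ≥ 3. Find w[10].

51668

w[3] = 2*8 + 3*7 - 9 = 28
w[4] = 2*28 + 3*8 - 9 = 71
w[5] = 2*71 + 3*28 - 9 = 217
w[6] = 2*217 + 3*71 - 9 = 638
w[7] = 2*638 + 3*217 - 9 = 1918
w[8] = 2*1918 + 3*638 - 9 = 5741
w[9] = 2*5741 + 3*1918 - 9 = 17227
w[10] = 2*17227 + 3*5741 - 9 = 51668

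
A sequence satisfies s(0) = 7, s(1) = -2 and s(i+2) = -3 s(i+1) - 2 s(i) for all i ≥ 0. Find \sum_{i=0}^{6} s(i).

s(2) = -3*(-2) - 2*7 = -8
s(3) = -3*(-8) - 2*(-2) = 28
s(4) = -3*28 - 2*(-8) = -68
s(5) = -3*(-68) - 2*28 = 148
s(6) = -3*148 - 2*(-68) = -308
Sum = 7 + (-2) + (-8) + 28 + (-68) + 148 + (-308) = -203

-203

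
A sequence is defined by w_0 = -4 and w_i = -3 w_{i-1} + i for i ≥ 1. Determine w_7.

9160

w_1 = -3*(-4) + 1 = 13
w_2 = -3*13 + 2 = -37
w_3 = -3*(-37) + 3 = 114
w_4 = -3*114 + 4 = -338
w_5 = -3*(-338) + 5 = 1019
w_6 = -3*1019 + 6 = -3051
w_7 = -3*(-3051) + 7 = 9160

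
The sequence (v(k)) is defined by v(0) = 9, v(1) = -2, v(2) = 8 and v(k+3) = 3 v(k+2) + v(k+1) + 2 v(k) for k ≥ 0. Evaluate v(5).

428

v(3) = 3·8 + (-2) + 2·9 = 40
v(4) = 3·40 + 8 + 2·(-2) = 124
v(5) = 3·124 + 40 + 2·8 = 428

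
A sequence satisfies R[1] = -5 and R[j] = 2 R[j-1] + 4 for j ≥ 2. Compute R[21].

The fixed point is 4/(1 - 2) = -4, so R[j] + 4 = 2(R[j-1] + 4).
Hence R[j] = -1·2^{j-1} - 4.
R[21] = -1·2^{20} - 4 = -1·1048576 - 4 = -1048580.

-1048580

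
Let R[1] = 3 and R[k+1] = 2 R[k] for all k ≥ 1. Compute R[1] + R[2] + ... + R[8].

765

R[2] = 2·3 = 6
R[3] = 2·6 = 12
R[4] = 2·12 = 24
R[5] = 2·24 = 48
R[6] = 2·48 = 96
R[7] = 2·96 = 192
R[8] = 2·192 = 384
Sum = 3 + 6 + 12 + 24 + 48 + 96 + 192 + 384 = 765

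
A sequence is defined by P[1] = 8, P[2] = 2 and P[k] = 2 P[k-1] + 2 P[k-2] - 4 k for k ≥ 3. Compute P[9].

-348

P[3] = 2(2) + 2(8) - 12 = 8
P[4] = 2(8) + 2(2) - 16 = 4
P[5] = 2(4) + 2(8) - 20 = 4
P[6] = 2(4) + 2(4) - 24 = -8
P[7] = 2(-8) + 2(4) - 28 = -36
P[8] = 2(-36) + 2(-8) - 32 = -120
P[9] = 2(-120) + 2(-36) - 36 = -348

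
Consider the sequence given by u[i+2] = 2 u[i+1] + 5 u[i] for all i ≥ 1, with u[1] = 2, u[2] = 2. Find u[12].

822758

u[3] = 2*2 + 5*2 = 14
u[4] = 2*14 + 5*2 = 38
u[5] = 2*38 + 5*14 = 146
u[6] = 2*146 + 5*38 = 482
u[7] = 2*482 + 5*146 = 1694
u[8] = 2*1694 + 5*482 = 5798
u[9] = 2*5798 + 5*1694 = 20066
u[10] = 2*20066 + 5*5798 = 69122
u[11] = 2*69122 + 5*20066 = 238574
u[12] = 2*238574 + 5*69122 = 822758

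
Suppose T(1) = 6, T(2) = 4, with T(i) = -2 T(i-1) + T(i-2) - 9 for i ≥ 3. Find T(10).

4084

T(3) = -2(4) + 6 - 9 = -11
T(4) = -2(-11) + 4 - 9 = 17
T(5) = -2(17) + (-11) - 9 = -54
T(6) = -2(-54) + 17 - 9 = 116
T(7) = -2(116) + (-54) - 9 = -295
T(8) = -2(-295) + 116 - 9 = 697
T(9) = -2(697) + (-295) - 9 = -1698
T(10) = -2(-1698) + 697 - 9 = 4084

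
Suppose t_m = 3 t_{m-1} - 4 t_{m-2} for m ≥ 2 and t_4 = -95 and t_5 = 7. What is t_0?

4

Rearranging, t_{m-2} = (t_m - 3 t_{m-1}) / -4.
t_3 = (7 - 3(-95)) / -4 = 292/-4 = -73
t_2 = (-95 - 3(-73)) / -4 = 124/-4 = -31
t_1 = (-73 - 3(-31)) / -4 = 20/-4 = -5
t_0 = (-31 - 3(-5)) / -4 = -16/-4 = 4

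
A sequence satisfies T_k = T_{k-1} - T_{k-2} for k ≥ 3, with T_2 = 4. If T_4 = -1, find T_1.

Let T_1 = z.
T_3 = 4 - z
T_4 = -z
So -z = -1, giving z = 1.

1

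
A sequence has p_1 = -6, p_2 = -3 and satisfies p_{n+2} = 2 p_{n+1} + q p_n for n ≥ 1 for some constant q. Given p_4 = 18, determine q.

-2

p_3 = -6 - 6q
p_4 = -12 - 15q
So -12 - 15q = 18, giving q = -2.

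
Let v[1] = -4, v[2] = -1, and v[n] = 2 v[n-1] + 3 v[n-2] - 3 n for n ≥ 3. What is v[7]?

-1865

v[3] = 2·(-1) + 3·(-4) - 9 = -23
v[4] = 2·(-23) + 3·(-1) - 12 = -61
v[5] = 2·(-61) + 3·(-23) - 15 = -206
v[6] = 2·(-206) + 3·(-61) - 18 = -613
v[7] = 2·(-613) + 3·(-206) - 21 = -1865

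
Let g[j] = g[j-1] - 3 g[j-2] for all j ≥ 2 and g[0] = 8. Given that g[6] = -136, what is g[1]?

-7

Let g[1] = x.
g[2] = -24 + x
g[3] = -24 - 2x
g[4] = 48 - 5x
g[5] = 120 + x
g[6] = -24 + 16x
So -24 + 16x = -136, giving x = -7.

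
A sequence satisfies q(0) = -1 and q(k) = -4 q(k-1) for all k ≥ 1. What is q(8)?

-65536

q(1) = -4·(-1) = 4
q(2) = -4·4 = -16
q(3) = -4·(-16) = 64
q(4) = -4·64 = -256
q(5) = -4·(-256) = 1024
q(6) = -4·1024 = -4096
q(7) = -4·(-4096) = 16384
q(8) = -4·16384 = -65536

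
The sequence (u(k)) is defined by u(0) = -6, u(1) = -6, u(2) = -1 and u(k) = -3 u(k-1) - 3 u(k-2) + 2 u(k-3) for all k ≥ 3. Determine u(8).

419

u(3) = -3(-1) - 3(-6) + 2(-6) = 9
u(4) = -3(9) - 3(-1) + 2(-6) = -36
u(5) = -3(-36) - 3(9) + 2(-1) = 79
u(6) = -3(79) - 3(-36) + 2(9) = -111
u(7) = -3(-111) - 3(79) + 2(-36) = 24
u(8) = -3(24) - 3(-111) + 2(79) = 419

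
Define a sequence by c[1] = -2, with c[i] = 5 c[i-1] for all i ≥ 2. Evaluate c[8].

c[2] = 5(-2) = -10
c[3] = 5(-10) = -50
c[4] = 5(-50) = -250
c[5] = 5(-250) = -1250
c[6] = 5(-1250) = -6250
c[7] = 5(-6250) = -31250
c[8] = 5(-31250) = -156250

-156250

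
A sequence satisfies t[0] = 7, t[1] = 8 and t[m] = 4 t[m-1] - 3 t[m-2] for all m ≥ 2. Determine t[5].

t[2] = 4(8) - 3(7) = 11
t[3] = 4(11) - 3(8) = 20
t[4] = 4(20) - 3(11) = 47
t[5] = 4(47) - 3(20) = 128

128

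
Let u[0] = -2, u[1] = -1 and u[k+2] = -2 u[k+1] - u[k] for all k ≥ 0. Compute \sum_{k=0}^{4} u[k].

4

u[2] = -2*(-1) - (-2) = 4
u[3] = -2*4 - (-1) = -7
u[4] = -2*(-7) - 4 = 10
Sum = (-2) + (-1) + 4 + (-7) + 10 = 4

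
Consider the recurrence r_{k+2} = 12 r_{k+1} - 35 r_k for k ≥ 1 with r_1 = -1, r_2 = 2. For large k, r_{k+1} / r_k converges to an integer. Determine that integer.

The characteristic equation is r^2 - 12r + 35 = 0, which factors as (r - 7)(r - 5) = 0.
So the roots are 7 and 5. Since |7| > |5| and the coefficient of 7^k is non-zero, the ratio tends to 7.

7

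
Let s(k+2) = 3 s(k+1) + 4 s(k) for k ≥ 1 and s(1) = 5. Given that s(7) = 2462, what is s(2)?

Let s(2) = v.
s(3) = 20 + 3v
s(4) = 60 + 13v
s(5) = 260 + 51v
s(6) = 1020 + 205v
s(7) = 4100 + 819v
So 4100 + 819v = 2462, giving v = -2.

-2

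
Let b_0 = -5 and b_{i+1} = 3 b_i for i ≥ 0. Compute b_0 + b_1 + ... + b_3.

b_1 = 3·(-5) = -15
b_2 = 3·(-15) = -45
b_3 = 3·(-45) = -135
Sum = (-5) + (-15) + (-45) + (-135) = -200

-200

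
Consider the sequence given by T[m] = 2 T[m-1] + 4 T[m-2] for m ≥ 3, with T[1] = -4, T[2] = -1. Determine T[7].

-1536

T[3] = 2*(-1) + 4*(-4) = -18
T[4] = 2*(-18) + 4*(-1) = -40
T[5] = 2*(-40) + 4*(-18) = -152
T[6] = 2*(-152) + 4*(-40) = -464
T[7] = 2*(-464) + 4*(-152) = -1536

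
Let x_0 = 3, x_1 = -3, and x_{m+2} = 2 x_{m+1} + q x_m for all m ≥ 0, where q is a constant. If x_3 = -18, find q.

x_2 = -6 + 3q
x_3 = -12 + 3q
So -12 + 3q = -18, giving q = -2.

-2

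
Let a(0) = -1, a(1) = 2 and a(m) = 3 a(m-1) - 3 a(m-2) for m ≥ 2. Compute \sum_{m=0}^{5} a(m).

a(2) = 3·2 - 3·(-1) = 9
a(3) = 3·9 - 3·2 = 21
a(4) = 3·21 - 3·9 = 36
a(5) = 3·36 - 3·21 = 45
Sum = (-1) + 2 + 9 + 21 + 36 + 45 = 112

112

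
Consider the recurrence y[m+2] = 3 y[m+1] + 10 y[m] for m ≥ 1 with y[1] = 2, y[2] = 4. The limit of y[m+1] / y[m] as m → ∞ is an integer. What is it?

The characteristic equation is r^2 - 3r - 10 = 0, which factors as (r - 5)(r + 2) = 0.
So the roots are 5 and -2. Since |5| > |-2| and the coefficient of 5^m is non-zero, the ratio tends to 5.

5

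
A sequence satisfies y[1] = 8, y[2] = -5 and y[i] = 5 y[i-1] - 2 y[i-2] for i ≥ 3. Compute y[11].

y[3] = 5*(-5) - 2*8 = -41
y[4] = 5*(-41) - 2*(-5) = -195
y[5] = 5*(-195) - 2*(-41) = -893
y[6] = 5*(-893) - 2*(-195) = -4075
y[7] = 5*(-4075) - 2*(-893) = -18589
y[8] = 5*(-18589) - 2*(-4075) = -84795
y[9] = 5*(-84795) - 2*(-18589) = -386797
y[10] = 5*(-386797) - 2*(-84795) = -1764395
y[11] = 5*(-1764395) - 2*(-386797) = -8048381

-8048381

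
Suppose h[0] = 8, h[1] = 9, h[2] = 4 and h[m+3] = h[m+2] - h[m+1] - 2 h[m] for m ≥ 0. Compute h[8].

176

h[3] = 4 - 9 - 2(8) = -21
h[4] = (-21) - 4 - 2(9) = -43
h[5] = (-43) - (-21) - 2(4) = -30
h[6] = (-30) - (-43) - 2(-21) = 55
h[7] = 55 - (-30) - 2(-43) = 171
h[8] = 171 - 55 - 2(-30) = 176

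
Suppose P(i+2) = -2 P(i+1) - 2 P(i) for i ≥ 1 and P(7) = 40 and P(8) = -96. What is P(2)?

-2

Rearranging, P(i-2) = (P(i) + 2 P(i-1)) / -2.
P(6) = (-96 + 2*40) / -2 = -16/-2 = 8
P(5) = (40 + 2*8) / -2 = 56/-2 = -28
P(4) = (8 + 2*(-28)) / -2 = -48/-2 = 24
P(3) = (-28 + 2*24) / -2 = 20/-2 = -10
P(2) = (24 + 2*(-10)) / -2 = 4/-2 = -2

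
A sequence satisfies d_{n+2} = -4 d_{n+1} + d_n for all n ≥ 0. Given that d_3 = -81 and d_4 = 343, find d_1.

-5

Rearranging, d_{n-2} = d_n + 4 d_{n-1}.
d_2 = 343 + 4*(-81) = 19
d_1 = -81 + 4*19 = -5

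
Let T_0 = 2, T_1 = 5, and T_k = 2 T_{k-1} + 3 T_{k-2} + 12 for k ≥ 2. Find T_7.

7103

T_2 = 2*5 + 3*2 + 12 = 28
T_3 = 2*28 + 3*5 + 12 = 83
T_4 = 2*83 + 3*28 + 12 = 262
T_5 = 2*262 + 3*83 + 12 = 785
T_6 = 2*785 + 3*262 + 12 = 2368
T_7 = 2*2368 + 3*785 + 12 = 7103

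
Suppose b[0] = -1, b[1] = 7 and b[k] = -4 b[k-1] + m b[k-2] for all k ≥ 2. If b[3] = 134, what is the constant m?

b[2] = -28 - m
b[3] = 112 + 11m
So 112 + 11m = 134, giving m = 2.

2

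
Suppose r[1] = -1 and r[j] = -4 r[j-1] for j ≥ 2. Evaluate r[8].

r[2] = -4·(-1) = 4
r[3] = -4·4 = -16
r[4] = -4·(-16) = 64
r[5] = -4·64 = -256
r[6] = -4·(-256) = 1024
r[7] = -4·1024 = -4096
r[8] = -4·(-4096) = 16384

16384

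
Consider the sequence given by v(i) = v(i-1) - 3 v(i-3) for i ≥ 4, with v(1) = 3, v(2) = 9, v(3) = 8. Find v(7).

-49

v(4) = 8 - 3·3 = -1
v(5) = (-1) - 3·9 = -28
v(6) = (-28) - 3·8 = -52
v(7) = (-52) - 3·(-1) = -49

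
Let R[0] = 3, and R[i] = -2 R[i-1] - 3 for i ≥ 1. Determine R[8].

R[1] = -2*3 - 3 = -9
R[2] = -2*(-9) - 3 = 15
R[3] = -2*15 - 3 = -33
R[4] = -2*(-33) - 3 = 63
R[5] = -2*63 - 3 = -129
R[6] = -2*(-129) - 3 = 255
R[7] = -2*255 - 3 = -513
R[8] = -2*(-513) - 3 = 1023

1023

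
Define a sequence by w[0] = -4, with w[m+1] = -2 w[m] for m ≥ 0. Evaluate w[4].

w[1] = -2*(-4) = 8
w[2] = -2*8 = -16
w[3] = -2*(-16) = 32
w[4] = -2*32 = -64

-64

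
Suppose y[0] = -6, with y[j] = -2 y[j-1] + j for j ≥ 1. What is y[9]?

y[1] = -2*(-6) + 1 = 13
y[2] = -2*13 + 2 = -24
y[3] = -2*(-24) + 3 = 51
y[4] = -2*51 + 4 = -98
y[5] = -2*(-98) + 5 = 201
y[6] = -2*201 + 6 = -396
y[7] = -2*(-396) + 7 = 799
y[8] = -2*799 + 8 = -1590
y[9] = -2*(-1590) + 9 = 3189

3189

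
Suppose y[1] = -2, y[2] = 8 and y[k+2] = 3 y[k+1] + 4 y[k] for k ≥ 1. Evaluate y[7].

4912

y[3] = 3·8 + 4·(-2) = 16
y[4] = 3·16 + 4·8 = 80
y[5] = 3·80 + 4·16 = 304
y[6] = 3·304 + 4·80 = 1232
y[7] = 3·1232 + 4·304 = 4912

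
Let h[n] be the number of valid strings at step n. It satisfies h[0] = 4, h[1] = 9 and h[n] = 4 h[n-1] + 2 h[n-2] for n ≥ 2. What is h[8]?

h[2] = 4·9 + 2·4 = 44
h[3] = 4·44 + 2·9 = 194
h[4] = 4·194 + 2·44 = 864
h[5] = 4·864 + 2·194 = 3844
h[6] = 4·3844 + 2·864 = 17104
h[7] = 4·17104 + 2·3844 = 76104
h[8] = 4·76104 + 2·17104 = 338624

338624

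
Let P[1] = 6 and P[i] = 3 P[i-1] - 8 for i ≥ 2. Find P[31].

The fixed point is -8/(1 - 3) = 4, so P[i] - 4 = 3(P[i-1] - 4).
Hence P[i] = 2·3^{i-1} + 4.
P[31] = 2·3^{30} + 4 = 2·205891132094649 + 4 = 411782264189302.

411782264189302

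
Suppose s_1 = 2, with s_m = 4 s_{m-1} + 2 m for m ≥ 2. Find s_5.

s_2 = 4(2) + 4 = 12
s_3 = 4(12) + 6 = 54
s_4 = 4(54) + 8 = 224
s_5 = 4(224) + 10 = 906

906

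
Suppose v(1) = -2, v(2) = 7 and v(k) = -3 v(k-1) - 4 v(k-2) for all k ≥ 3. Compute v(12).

v(3) = -3·7 - 4·(-2) = -13
v(4) = -3·(-13) - 4·7 = 11
v(5) = -3·11 - 4·(-13) = 19
v(6) = -3·19 - 4·11 = -101
v(7) = -3·(-101) - 4·19 = 227
v(8) = -3·227 - 4·(-101) = -277
v(9) = -3·(-277) - 4·227 = -77
v(10) = -3·(-77) - 4·(-277) = 1339
v(11) = -3·1339 - 4·(-77) = -3709
v(12) = -3·(-3709) - 4·1339 = 5771

5771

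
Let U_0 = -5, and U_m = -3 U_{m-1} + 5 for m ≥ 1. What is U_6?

-4555

U_1 = -3·(-5) + 5 = 20
U_2 = -3·20 + 5 = -55
U_3 = -3·(-55) + 5 = 170
U_4 = -3·170 + 5 = -505
U_5 = -3·(-505) + 5 = 1520
U_6 = -3·1520 + 5 = -4555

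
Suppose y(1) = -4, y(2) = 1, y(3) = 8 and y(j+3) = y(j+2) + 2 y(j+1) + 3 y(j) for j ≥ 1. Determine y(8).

190

y(4) = 8 + 2·1 + 3·(-4) = -2
y(5) = (-2) + 2·8 + 3·1 = 17
y(6) = 17 + 2·(-2) + 3·8 = 37
y(7) = 37 + 2·17 + 3·(-2) = 65
y(8) = 65 + 2·37 + 3·17 = 190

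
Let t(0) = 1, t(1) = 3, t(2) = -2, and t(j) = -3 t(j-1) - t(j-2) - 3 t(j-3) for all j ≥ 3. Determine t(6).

-74

t(3) = -3(-2) - 3 - 3(1) = 0
t(4) = -3(0) - (-2) - 3(3) = -7
t(5) = -3(-7) - 0 - 3(-2) = 27
t(6) = -3(27) - (-7) - 3(0) = -74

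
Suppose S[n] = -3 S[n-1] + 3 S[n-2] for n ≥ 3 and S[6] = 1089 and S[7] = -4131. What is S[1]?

-3

Rearranging, S[n-2] = (S[n] + 3 S[n-1]) / 3.
S[5] = (-4131 + 3(1089)) / 3 = -864/3 = -288
S[4] = (1089 + 3(-288)) / 3 = 225/3 = 75
S[3] = (-288 + 3(75)) / 3 = -63/3 = -21
S[2] = (75 + 3(-21)) / 3 = 12/3 = 4
S[1] = (-21 + 3(4)) / 3 = -9/3 = -3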